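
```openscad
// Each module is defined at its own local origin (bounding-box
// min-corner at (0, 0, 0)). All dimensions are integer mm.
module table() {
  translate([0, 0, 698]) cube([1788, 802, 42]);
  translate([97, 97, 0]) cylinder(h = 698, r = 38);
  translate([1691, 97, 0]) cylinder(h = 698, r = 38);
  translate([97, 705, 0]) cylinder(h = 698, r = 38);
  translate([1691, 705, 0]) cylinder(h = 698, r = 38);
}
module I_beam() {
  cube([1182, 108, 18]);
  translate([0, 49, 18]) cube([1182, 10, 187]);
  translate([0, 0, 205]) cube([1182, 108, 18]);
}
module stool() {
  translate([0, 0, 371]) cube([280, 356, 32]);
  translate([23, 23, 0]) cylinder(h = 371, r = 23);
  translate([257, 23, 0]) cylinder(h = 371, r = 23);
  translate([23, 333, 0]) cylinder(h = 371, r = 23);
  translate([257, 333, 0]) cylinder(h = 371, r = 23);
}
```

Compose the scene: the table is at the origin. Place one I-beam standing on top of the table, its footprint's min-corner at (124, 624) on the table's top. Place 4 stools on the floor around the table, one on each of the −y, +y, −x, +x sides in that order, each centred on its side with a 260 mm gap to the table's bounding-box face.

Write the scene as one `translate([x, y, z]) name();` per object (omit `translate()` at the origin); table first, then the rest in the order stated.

table();
translate([124, 624, 740]) I_beam();
translate([754, -616, 0]) stool();
translate([754, 1062, 0]) stool();
translate([-540, 223, 0]) stool();
translate([2048, 223, 0]) stool();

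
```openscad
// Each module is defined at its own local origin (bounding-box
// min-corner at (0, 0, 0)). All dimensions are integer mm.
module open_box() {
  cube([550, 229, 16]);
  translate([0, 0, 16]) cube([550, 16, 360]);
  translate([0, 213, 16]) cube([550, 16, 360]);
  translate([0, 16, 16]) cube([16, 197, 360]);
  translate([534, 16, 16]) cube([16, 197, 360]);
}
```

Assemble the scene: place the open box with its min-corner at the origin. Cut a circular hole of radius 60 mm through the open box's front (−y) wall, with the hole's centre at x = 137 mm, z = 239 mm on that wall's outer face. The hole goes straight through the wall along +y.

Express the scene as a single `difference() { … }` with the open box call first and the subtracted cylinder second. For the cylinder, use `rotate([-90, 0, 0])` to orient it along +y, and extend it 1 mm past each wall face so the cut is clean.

difference() {
  open_box();
  translate([137, -1, 239]) rotate([-90, 0, 0]) cylinder(h = 18, r = 60);
}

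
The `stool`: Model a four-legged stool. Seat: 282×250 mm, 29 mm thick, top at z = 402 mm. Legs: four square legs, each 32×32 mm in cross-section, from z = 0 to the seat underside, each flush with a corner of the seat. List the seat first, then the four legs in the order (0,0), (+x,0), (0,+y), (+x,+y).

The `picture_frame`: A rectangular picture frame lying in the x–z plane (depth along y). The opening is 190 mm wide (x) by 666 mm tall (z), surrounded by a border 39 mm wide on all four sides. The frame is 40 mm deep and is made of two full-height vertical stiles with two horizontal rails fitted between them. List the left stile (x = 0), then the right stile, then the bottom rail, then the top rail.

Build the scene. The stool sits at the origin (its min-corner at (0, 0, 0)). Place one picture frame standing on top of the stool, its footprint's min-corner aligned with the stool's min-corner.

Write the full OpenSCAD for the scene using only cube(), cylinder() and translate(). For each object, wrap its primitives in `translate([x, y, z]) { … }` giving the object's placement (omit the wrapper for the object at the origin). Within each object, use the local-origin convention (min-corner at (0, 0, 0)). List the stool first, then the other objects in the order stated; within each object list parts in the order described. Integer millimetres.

translate([0, 0, 373]) cube([282, 250, 29]);
cube([32, 32, 373]);
translate([250, 0, 0]) cube([32, 32, 373]);
translate([0, 218, 0]) cube([32, 32, 373]);
translate([250, 218, 0]) cube([32, 32, 373]);
translate([0, 0, 402]) {
  cube([39, 40, 744]);
  translate([229, 0, 0]) cube([39, 40, 744]);
  translate([39, 0, 0]) cube([190, 40, 39]);
  translate([39, 0, 705]) cube([190, 40, 39]);
}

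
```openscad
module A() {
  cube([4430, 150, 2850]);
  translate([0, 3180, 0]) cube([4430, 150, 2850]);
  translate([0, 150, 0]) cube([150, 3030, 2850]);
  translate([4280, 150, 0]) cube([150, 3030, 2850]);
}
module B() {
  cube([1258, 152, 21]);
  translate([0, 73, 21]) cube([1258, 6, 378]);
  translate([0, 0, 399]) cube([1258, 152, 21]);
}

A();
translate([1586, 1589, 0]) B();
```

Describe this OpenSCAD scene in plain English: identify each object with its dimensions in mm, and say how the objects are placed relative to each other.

A is a box-shaped house frame (walls only): outside footprint 4430×3330 mm, wall height 2850 mm, wall thickness 150 mm. The two y-facing walls run the full x-width; the two x-facing walls fit between the inner faces of the y-facing walls.

B is an I-beam lying along x, 1258 mm long. Overall section height 420 mm. Two flanges 152 mm wide (y) and 21 mm thick, one on the floor and one at the top; a web 6 mm thick runs between them, centred on the flange width.

The I-beam sits inside the house frame, centred.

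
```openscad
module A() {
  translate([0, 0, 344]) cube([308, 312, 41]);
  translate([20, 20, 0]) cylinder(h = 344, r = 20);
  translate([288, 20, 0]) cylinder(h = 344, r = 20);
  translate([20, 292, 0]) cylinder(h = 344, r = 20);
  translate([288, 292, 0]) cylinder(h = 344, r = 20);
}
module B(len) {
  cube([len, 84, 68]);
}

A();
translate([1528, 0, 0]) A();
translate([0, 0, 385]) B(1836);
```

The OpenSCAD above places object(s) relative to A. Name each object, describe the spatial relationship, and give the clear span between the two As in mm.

A is a stool. B is a beam. A beam spans the tops of two stools. The clear span between the two stools is 1220 mm.

Second stool starts at x = 1528; first ends at x = 308; clear span = 1528 − 308 = 1220 mm.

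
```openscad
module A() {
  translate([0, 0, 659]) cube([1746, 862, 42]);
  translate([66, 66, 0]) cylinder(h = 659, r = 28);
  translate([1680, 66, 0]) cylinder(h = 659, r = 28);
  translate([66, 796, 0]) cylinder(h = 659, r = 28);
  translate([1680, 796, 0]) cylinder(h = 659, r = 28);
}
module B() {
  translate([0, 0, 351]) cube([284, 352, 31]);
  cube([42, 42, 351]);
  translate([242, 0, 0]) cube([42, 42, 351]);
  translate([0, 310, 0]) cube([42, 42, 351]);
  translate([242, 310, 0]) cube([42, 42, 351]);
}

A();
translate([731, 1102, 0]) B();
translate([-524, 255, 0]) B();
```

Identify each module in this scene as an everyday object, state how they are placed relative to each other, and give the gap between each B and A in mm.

A is a table. B is a stool. Two stools sit around the table at the +y, −x sides. The gap between each stool and the table is 240 mm.

Each stool's nearest face is 240 mm from the table's bounding box.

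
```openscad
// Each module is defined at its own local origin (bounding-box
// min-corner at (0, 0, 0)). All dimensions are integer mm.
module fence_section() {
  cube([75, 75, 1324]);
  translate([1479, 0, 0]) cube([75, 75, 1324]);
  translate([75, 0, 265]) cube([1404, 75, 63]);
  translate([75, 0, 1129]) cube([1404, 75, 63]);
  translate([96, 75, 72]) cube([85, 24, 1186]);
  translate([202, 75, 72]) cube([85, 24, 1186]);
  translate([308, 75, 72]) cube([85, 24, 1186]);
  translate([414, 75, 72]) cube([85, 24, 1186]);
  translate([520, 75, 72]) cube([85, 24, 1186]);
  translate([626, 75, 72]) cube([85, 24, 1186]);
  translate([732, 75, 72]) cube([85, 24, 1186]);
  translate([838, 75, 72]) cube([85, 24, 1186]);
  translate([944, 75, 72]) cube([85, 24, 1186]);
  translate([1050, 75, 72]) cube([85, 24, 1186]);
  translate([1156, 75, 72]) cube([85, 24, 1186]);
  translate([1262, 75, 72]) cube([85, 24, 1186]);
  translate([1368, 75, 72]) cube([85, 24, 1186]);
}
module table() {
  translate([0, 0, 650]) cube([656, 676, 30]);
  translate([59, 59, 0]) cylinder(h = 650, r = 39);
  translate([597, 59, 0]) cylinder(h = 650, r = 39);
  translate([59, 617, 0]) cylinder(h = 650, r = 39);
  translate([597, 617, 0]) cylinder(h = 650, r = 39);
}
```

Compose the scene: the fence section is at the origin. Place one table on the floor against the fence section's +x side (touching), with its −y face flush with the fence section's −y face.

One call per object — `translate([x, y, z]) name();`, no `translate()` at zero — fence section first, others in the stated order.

fence_section();
translate([1554, 0, 0]) table();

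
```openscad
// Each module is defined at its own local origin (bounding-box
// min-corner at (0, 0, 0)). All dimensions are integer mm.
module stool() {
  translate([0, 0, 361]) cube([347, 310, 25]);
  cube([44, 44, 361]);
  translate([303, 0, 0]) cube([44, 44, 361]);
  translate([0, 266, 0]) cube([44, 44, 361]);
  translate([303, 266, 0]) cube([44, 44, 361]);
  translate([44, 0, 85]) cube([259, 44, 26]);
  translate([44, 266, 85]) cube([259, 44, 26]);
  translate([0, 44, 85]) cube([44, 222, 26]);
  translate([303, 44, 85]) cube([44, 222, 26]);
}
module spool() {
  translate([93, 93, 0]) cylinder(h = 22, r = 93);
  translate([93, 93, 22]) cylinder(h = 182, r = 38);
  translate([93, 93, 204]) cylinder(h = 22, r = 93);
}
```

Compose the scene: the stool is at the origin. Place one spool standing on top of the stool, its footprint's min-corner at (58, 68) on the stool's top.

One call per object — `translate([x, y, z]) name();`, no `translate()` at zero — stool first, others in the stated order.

stool();
translate([58, 68, 386]) spool();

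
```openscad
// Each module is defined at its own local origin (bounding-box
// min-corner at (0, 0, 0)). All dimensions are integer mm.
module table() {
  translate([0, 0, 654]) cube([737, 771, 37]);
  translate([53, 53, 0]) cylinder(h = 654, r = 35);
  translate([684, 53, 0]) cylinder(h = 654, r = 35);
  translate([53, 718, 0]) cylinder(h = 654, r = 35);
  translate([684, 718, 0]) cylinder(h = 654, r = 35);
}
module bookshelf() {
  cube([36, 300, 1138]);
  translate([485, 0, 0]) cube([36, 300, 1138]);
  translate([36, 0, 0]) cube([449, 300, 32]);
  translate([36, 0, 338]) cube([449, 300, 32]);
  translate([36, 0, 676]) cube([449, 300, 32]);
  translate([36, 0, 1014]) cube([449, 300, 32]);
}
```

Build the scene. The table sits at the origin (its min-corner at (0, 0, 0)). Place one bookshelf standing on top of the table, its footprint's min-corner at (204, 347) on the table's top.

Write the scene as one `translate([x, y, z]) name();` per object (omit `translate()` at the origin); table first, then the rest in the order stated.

table();
translate([204, 347, 691]) bookshelf();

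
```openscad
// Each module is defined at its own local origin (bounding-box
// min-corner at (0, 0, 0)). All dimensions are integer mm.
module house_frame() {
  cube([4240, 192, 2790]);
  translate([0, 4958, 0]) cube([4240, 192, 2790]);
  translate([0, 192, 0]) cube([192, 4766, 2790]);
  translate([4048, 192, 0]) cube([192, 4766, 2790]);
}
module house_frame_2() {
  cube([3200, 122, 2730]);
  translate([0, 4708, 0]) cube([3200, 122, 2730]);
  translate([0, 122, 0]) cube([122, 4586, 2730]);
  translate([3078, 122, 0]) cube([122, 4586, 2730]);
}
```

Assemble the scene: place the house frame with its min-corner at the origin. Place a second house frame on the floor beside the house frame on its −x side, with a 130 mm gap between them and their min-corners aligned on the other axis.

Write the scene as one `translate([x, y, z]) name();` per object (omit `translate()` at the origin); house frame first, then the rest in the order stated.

house_frame();
translate([-3330, 0, 0]) house_frame_2();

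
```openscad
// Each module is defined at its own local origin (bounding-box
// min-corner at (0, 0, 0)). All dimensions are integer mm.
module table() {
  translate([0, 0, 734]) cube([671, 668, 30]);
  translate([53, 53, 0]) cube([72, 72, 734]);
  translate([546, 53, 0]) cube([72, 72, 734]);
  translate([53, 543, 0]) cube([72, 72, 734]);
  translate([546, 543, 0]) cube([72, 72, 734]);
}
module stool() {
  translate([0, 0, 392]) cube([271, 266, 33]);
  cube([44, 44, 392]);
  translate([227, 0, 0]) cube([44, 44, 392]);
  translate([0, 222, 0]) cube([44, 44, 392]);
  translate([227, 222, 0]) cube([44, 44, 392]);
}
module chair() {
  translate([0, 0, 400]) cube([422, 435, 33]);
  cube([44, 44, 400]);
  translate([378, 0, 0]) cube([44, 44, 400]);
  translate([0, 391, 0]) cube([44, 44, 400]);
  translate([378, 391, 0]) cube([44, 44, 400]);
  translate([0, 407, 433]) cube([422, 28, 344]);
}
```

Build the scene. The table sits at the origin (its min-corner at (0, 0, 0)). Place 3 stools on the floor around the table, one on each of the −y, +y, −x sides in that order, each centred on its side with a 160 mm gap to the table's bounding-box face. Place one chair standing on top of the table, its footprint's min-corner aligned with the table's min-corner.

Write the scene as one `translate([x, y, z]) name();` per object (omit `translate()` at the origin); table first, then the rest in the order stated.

table();
translate([200, -426, 0]) stool();
translate([200, 828, 0]) stool();
translate([-431, 201, 0]) stool();
translate([0, 0, 764]) chair();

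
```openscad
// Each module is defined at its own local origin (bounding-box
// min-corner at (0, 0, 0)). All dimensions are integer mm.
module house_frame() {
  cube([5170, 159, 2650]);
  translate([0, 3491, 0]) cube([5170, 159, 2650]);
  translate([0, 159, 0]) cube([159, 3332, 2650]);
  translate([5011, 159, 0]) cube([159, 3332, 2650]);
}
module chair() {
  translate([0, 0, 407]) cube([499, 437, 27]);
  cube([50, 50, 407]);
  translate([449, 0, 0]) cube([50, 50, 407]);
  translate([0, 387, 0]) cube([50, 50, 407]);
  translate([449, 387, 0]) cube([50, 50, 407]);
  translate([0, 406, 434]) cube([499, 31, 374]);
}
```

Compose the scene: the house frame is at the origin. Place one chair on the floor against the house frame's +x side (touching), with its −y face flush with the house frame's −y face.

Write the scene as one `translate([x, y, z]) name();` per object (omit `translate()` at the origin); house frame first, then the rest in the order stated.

house_frame();
translate([5170, 0, 0]) chair();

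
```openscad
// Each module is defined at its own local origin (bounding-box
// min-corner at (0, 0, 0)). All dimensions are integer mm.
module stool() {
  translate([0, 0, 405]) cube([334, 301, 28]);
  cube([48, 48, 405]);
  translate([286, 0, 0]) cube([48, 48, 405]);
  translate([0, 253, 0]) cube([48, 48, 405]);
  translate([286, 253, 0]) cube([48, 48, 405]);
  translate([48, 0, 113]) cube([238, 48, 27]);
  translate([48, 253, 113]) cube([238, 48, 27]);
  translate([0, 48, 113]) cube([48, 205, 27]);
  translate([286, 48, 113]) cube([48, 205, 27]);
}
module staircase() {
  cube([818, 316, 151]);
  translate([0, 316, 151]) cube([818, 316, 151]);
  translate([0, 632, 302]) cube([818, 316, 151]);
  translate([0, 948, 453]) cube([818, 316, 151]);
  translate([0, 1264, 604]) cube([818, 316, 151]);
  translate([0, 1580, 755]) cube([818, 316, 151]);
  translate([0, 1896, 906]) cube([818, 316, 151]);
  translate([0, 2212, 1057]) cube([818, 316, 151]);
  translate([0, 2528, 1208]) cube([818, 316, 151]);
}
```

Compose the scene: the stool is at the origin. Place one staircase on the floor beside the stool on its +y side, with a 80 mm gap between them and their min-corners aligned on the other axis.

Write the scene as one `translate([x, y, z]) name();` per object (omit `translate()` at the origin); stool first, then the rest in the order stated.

stool();
translate([0, 381, 0]) staircase();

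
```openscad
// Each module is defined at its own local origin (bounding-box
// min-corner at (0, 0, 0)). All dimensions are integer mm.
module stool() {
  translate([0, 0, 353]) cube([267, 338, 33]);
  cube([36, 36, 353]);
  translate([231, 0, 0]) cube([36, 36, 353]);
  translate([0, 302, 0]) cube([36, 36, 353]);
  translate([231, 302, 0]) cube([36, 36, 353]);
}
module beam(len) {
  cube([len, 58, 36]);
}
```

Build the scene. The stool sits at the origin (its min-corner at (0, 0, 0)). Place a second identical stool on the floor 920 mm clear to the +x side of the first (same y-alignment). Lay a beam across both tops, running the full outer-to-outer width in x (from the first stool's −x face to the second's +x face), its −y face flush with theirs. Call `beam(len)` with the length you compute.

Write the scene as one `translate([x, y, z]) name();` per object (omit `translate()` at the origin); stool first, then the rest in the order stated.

stool();
translate([1187, 0, 0]) stool();
translate([0, 0, 386]) beam(1454);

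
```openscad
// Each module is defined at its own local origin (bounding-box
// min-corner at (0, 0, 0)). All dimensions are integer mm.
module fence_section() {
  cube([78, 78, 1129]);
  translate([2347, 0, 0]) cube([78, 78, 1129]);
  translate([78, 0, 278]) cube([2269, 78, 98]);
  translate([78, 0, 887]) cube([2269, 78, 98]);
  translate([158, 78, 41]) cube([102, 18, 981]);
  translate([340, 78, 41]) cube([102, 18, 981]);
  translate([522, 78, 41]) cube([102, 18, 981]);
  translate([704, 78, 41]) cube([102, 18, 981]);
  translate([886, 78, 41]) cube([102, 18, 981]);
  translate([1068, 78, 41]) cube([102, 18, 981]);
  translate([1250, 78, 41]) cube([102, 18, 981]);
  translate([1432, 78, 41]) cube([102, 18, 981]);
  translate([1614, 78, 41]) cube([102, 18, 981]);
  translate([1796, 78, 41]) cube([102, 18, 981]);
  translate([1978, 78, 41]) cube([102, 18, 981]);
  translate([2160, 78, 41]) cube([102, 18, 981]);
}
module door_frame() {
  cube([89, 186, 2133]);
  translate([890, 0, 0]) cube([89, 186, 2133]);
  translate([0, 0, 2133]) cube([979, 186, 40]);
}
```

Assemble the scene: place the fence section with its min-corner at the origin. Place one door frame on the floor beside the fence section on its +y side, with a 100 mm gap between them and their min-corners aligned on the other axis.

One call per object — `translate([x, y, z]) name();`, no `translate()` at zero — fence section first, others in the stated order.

fence_section();
translate([0, 196, 0]) door_frame();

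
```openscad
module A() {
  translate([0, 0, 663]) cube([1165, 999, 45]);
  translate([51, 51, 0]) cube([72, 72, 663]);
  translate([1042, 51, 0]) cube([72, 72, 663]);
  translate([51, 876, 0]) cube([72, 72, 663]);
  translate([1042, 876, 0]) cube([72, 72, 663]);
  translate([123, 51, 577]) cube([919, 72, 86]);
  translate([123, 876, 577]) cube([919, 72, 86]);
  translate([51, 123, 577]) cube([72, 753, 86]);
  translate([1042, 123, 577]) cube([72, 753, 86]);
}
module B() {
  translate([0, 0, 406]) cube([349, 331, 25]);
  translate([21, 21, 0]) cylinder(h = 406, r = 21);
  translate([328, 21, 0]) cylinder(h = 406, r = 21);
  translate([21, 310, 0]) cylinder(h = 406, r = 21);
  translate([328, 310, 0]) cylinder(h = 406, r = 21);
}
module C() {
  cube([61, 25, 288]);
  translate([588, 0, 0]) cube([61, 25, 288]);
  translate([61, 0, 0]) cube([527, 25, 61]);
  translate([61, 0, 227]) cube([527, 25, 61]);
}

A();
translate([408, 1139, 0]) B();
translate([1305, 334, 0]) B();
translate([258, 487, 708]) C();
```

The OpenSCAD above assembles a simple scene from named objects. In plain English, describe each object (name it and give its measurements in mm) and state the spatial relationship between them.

A is a table with a 1165×999 mm rectangular top, 45 mm thick, top surface at z = 708 mm, supported by four 72×72 mm square legs, each inset 51 mm from the nearest pair of top edges, running from the floor. Four apron rails, 72 mm thick and 86 mm tall, run between adjacent legs with their top edges flush with the underside of the top and their outer faces flush with the legs' outer faces.

B is a four-legged stool. The seat is a 349×331×25 mm slab whose top surface is at z = 431 mm; four round legs, each 42 mm in diameter, run from the floor (z = 0) to the underside of the seat, each leg's axis is inset half a diameter from the nearest pair of seat edges (so the leg's bounding box is flush with the corner).

C is a rectangular picture frame lying in the x–z plane (depth along y). The opening is 527 mm wide (x) by 166 mm tall (z), surrounded by a border 61 mm wide on all four sides. The frame is 25 mm deep and is made of two full-height vertical stiles with two horizontal rails fitted between them.

Two stools sit around the table at the +y, +x sides. The picture frame is on top of the table, centred.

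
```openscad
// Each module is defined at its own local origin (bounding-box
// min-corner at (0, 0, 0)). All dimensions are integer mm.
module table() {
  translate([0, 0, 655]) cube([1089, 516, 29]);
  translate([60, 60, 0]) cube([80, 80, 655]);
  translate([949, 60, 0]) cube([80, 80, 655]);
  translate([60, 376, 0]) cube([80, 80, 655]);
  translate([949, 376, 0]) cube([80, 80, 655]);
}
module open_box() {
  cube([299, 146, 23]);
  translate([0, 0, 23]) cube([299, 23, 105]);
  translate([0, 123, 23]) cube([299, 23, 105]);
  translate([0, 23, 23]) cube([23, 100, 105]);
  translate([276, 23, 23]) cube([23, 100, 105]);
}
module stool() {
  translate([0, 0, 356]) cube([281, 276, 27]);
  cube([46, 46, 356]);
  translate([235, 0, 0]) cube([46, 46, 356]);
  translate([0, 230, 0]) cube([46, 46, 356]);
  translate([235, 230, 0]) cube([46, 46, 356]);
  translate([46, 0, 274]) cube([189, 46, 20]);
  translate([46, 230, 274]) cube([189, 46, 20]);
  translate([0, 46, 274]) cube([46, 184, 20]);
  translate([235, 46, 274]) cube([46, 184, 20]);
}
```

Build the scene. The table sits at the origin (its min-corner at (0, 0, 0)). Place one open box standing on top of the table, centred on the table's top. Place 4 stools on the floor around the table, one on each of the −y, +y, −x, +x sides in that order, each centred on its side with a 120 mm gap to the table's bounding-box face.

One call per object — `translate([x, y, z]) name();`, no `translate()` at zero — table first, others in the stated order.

table();
translate([395, 185, 684]) open_box();
translate([404, -396, 0]) stool();
translate([404, 636, 0]) stool();
translate([-401, 120, 0]) stool();
translate([1209, 120, 0]) stool();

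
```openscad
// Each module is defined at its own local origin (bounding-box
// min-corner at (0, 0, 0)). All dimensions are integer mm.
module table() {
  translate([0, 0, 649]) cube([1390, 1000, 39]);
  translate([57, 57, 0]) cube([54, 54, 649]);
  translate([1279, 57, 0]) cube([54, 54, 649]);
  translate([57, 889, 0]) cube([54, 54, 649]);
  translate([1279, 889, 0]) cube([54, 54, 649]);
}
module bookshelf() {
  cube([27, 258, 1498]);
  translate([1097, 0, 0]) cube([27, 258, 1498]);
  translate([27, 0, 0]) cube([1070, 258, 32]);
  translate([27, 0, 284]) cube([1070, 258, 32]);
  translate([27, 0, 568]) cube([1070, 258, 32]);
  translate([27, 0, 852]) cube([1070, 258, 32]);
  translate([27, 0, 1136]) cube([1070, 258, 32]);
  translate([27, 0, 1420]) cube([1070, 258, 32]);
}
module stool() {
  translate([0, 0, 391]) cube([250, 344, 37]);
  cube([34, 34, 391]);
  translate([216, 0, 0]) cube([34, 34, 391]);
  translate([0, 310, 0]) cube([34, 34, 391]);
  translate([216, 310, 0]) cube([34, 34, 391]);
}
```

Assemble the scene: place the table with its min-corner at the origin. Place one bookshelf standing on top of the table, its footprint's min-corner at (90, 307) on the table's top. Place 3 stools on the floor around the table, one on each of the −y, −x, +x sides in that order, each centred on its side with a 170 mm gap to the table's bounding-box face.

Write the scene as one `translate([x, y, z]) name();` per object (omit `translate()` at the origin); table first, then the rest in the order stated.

table();
translate([90, 307, 688]) bookshelf();
translate([570, -514, 0]) stool();
translate([-420, 328, 0]) stool();
translate([1560, 328, 0]) stool();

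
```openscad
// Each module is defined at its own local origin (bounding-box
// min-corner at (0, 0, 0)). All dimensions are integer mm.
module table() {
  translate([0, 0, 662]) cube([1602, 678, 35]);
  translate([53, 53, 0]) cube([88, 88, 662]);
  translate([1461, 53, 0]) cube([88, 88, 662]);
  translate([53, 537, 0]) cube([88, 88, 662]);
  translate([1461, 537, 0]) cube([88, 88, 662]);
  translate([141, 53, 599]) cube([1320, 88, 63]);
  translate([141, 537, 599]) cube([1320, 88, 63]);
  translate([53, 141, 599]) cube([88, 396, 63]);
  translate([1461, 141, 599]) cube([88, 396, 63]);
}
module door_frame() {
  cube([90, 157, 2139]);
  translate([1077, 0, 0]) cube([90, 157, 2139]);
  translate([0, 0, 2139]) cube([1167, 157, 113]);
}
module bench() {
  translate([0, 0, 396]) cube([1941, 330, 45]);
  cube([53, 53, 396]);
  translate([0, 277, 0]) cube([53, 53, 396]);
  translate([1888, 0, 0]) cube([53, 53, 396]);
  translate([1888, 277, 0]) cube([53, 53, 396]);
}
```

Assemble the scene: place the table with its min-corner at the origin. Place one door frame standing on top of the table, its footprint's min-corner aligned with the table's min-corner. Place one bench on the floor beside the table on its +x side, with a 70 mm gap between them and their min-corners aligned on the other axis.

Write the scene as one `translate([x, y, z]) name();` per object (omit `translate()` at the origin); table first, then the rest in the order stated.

table();
translate([0, 0, 697]) door_frame();
translate([1672, 0, 0]) bench();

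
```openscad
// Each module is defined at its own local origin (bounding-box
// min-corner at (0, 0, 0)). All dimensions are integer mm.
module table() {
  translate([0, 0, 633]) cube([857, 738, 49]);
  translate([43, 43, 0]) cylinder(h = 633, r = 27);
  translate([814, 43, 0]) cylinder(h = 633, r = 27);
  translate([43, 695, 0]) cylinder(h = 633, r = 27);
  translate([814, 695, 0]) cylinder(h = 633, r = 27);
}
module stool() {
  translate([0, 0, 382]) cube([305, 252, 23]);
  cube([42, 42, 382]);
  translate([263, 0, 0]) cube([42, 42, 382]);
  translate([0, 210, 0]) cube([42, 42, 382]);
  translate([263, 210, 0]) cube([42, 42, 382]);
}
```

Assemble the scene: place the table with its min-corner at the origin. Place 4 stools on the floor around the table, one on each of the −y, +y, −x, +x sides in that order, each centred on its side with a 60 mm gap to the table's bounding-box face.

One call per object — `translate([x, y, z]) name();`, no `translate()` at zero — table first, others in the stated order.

table();
translate([276, -312, 0]) stool();
translate([276, 798, 0]) stool();
translate([-365, 243, 0]) stool();
translate([917, 243, 0]) stool();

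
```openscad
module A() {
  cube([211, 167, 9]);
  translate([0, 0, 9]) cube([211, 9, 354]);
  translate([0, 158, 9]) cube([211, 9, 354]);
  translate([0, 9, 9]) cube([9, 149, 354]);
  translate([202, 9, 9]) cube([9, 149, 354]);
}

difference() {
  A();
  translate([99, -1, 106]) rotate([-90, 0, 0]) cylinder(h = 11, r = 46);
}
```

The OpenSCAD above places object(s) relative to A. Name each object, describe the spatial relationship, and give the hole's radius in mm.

The subtracted cylinder has r = 46 mm.

A is an open box. The open box has a circular hole through its front wall. The hole's radius is 46 mm.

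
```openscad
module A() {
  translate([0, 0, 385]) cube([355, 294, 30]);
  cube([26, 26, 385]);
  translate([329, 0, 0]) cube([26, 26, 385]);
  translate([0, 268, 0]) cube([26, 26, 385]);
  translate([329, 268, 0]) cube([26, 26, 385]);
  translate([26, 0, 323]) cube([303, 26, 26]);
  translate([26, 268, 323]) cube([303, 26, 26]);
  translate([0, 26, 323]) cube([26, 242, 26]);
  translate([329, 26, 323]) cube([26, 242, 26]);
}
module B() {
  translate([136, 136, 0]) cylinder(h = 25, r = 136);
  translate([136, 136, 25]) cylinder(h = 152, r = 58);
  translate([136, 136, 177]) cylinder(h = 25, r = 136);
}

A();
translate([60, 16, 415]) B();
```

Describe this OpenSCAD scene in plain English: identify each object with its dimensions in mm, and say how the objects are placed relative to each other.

A is a four-legged stool. The seat is a 355×294×30 mm slab whose top surface is at z = 415 mm; four square legs, each 26×26 mm in cross-section, run from the floor (z = 0) to the underside of the seat, each flush with a corner of the seat. Four stretchers, 26 mm wide and 26 mm tall, connect adjacent legs with their undersides at z = 323 mm, each running between the inner faces of the legs it joins and aligned with the legs' outer faces on the other axis.

B is a spool: two coaxial disc flanges of radius 136 mm and thickness 25 mm, joined by a core cylinder of radius 58 mm and height 152 mm. The lower flange rests on z = 0 and the three cylinders share a vertical axis.

The spool is on top of the stool.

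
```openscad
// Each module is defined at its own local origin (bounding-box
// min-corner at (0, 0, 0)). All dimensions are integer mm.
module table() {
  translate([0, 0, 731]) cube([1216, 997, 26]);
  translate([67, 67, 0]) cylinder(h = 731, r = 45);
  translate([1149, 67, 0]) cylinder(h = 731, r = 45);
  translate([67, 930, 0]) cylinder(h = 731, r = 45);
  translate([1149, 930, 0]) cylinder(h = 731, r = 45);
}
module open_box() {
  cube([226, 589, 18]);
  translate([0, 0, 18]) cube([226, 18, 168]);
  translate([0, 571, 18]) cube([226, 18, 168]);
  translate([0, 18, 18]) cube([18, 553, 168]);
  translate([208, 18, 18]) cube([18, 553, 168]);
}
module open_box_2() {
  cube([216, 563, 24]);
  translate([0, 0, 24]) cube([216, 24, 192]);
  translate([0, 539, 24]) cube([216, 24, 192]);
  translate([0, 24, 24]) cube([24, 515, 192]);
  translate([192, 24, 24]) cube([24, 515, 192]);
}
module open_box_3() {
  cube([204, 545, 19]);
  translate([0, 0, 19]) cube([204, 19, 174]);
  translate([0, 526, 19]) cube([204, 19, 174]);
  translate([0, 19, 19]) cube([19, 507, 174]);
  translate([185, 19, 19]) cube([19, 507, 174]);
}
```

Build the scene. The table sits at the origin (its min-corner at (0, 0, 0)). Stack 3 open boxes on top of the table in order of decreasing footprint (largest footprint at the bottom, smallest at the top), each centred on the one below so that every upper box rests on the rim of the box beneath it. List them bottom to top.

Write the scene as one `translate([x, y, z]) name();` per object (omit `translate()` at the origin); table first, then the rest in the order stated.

table();
translate([495, 204, 757]) open_box();
translate([500, 217, 943]) open_box_2();
translate([506, 226, 1159]) open_box_3();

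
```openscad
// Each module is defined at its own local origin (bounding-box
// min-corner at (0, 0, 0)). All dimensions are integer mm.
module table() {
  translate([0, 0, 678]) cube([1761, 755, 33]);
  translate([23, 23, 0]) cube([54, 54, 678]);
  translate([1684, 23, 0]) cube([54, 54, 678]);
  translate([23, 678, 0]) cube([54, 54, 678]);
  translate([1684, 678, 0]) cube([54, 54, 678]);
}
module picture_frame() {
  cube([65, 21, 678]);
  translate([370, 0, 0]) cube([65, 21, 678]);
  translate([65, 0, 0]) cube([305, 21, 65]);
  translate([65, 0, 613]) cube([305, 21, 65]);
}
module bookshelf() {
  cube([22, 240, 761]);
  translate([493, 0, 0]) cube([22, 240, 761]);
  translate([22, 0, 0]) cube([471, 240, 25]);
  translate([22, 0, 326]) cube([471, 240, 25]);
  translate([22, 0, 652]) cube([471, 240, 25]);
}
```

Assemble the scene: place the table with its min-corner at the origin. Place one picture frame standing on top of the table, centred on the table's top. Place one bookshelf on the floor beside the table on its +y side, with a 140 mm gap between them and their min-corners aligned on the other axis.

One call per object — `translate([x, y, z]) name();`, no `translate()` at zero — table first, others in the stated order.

table();
translate([663, 367, 711]) picture_frame();
translate([0, 895, 0]) bookshelf();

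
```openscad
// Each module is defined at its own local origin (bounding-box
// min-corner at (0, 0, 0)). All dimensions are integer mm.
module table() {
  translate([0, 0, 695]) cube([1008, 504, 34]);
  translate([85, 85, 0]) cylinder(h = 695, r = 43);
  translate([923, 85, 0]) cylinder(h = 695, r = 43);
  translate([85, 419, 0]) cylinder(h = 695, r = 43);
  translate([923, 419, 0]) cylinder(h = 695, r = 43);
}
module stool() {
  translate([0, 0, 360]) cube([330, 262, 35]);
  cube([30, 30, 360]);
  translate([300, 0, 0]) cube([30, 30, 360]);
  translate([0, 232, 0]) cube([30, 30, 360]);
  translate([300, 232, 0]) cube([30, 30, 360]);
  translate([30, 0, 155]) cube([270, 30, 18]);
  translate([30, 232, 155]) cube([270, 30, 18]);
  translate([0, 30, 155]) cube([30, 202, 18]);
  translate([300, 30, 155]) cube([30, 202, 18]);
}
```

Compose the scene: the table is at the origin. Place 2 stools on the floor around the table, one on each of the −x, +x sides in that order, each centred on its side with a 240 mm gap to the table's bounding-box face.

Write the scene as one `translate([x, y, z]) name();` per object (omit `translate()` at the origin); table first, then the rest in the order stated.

table();
translate([-570, 121, 0]) stool();
translate([1248, 121, 0]) stool();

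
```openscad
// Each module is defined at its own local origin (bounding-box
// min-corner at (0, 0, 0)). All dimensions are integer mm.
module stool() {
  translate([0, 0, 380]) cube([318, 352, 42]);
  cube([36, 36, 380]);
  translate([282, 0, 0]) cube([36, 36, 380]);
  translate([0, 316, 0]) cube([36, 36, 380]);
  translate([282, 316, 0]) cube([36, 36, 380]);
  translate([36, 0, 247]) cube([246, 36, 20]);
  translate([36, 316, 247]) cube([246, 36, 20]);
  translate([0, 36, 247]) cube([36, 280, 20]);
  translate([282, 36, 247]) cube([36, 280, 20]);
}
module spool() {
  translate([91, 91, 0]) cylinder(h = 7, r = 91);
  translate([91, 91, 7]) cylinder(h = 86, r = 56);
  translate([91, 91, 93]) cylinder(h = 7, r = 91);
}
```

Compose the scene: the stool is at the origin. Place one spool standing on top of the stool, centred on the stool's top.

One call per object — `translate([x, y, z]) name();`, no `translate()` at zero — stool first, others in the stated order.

stool();
translate([68, 85, 422]) spool();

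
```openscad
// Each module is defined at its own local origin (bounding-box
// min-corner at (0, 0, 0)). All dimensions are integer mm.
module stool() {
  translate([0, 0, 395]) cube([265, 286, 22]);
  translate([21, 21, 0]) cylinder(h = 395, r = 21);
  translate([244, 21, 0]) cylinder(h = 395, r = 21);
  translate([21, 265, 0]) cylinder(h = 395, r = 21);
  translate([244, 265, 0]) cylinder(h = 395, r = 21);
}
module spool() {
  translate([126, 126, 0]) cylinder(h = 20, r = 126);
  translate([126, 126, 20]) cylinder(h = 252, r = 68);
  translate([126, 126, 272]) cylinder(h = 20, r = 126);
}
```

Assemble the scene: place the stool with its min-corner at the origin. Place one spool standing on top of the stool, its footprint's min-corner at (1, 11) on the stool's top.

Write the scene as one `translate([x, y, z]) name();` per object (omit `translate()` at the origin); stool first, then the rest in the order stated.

stool();
translate([1, 11, 417]) spool();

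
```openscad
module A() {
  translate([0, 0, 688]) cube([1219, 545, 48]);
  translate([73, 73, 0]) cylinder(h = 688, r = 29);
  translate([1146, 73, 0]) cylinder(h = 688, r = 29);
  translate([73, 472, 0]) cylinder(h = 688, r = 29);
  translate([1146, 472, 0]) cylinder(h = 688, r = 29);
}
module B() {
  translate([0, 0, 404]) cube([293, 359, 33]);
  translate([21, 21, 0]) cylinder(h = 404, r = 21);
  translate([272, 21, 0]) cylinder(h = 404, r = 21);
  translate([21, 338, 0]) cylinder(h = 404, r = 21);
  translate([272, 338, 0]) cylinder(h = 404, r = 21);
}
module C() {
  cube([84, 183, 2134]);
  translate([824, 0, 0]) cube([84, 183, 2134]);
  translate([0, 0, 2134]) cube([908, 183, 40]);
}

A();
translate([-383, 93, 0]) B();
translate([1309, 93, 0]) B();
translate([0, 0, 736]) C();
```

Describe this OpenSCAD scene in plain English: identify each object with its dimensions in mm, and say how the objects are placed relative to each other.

A is a table: top 1219 mm (x) × 545 mm (y), 48 mm thick, upper face at z = 736 mm, on four round legs of 58 mm diameter, each leg's bounding box inset 44 mm from the nearest pair of top edges, running from z = 0 to the bottom of the top.

B is a four-legged stool. The seat is a 293×359×33 mm slab whose top surface is at z = 437 mm; four round legs, each 42 mm in diameter, run from the floor (z = 0) to the underside of the seat, each leg's axis is inset half a diameter from the nearest pair of seat edges (so the leg's bounding box is flush with the corner).

C is a rectangular door frame: two vertical jambs of 84×183 mm section, 2134 mm tall, with a clear opening 740 mm wide between their inner faces. A header 40 mm tall and 183 mm deep lies on top of the jambs and spans the full outside width.

Two stools sit around the table at the −x, +x sides. The door frame is on top of the table.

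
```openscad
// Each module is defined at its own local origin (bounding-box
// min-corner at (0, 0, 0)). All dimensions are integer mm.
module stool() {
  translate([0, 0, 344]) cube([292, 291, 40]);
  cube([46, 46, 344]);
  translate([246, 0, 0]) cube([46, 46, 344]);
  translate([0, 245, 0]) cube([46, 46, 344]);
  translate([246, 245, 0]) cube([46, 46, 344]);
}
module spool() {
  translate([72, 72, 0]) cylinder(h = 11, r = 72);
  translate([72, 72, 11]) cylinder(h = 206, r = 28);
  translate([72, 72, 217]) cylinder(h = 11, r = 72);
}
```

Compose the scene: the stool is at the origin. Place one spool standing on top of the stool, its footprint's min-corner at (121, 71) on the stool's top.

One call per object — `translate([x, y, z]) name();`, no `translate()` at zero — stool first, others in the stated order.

stool();
translate([121, 71, 384]) spool();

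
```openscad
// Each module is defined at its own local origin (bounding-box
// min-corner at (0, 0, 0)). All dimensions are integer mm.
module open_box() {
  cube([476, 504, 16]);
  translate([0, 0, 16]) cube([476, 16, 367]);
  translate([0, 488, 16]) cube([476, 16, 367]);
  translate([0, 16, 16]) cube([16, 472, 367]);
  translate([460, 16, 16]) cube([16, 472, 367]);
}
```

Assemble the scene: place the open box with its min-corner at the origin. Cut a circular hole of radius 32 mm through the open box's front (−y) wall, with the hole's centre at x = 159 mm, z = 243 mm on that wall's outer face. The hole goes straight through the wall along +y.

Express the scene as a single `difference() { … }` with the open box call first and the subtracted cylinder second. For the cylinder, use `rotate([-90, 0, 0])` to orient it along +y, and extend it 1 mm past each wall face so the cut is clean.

difference() {
  open_box();
  translate([159, -1, 243]) rotate([-90, 0, 0]) cylinder(h = 18, r = 32);
}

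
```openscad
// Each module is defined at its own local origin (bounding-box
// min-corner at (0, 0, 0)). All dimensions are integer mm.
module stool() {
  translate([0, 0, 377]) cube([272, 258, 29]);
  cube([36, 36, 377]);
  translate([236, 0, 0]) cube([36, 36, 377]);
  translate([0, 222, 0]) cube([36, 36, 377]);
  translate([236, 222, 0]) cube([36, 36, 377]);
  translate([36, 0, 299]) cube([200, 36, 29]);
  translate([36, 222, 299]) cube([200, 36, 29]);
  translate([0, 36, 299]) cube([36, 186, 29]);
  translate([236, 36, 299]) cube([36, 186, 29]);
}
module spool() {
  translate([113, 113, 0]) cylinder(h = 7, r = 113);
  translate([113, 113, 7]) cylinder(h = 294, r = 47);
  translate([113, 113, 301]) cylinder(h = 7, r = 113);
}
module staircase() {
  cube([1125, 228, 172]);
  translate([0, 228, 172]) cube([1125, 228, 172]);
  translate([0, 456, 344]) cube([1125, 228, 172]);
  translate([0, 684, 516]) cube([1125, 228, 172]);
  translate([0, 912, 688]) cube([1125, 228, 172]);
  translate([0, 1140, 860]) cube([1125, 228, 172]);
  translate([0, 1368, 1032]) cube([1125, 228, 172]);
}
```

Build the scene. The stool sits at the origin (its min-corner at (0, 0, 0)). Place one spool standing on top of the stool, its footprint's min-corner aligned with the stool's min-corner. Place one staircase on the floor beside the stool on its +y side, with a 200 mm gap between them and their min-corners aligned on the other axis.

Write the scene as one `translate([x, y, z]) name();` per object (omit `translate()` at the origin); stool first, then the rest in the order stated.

stool();
translate([0, 0, 406]) spool();
translate([0, 458, 0]) staircase();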